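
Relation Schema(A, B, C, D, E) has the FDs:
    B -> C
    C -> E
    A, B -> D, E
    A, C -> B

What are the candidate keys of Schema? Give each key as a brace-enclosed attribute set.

Attributes never on any right-hand side: {A} — every candidate key must contain it.
{A, B}⁺ = {A, B, C, D, E}, which is every attribute, so {A, B} is a candidate key.
{A, C}⁺ = {A, B, C, D, E}, which is every attribute, so {A, C} is a candidate key.
No proper subset of any of these is a key, and no other minimal superkey exists.

{A, B}, {A, C}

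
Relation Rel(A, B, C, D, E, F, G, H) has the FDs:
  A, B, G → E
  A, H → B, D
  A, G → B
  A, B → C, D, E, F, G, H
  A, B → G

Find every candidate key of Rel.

{A, B}, {A, G}, {A, H}

No FD produces {A}, so it must be in every candidate key.
{A, B} is a candidate key since {A, B}⁺ = {A, B, C, D, E, F, G, H} covers every attribute.
{A, G} is a candidate key since {A, G}⁺ = {A, B, C, D, E, F, G, H} covers every attribute.
{A, H} is a candidate key since {A, H}⁺ = {A, B, C, D, E, F, G, H} covers every attribute.
These are minimal and exhaustive — every other superkey contains one of them.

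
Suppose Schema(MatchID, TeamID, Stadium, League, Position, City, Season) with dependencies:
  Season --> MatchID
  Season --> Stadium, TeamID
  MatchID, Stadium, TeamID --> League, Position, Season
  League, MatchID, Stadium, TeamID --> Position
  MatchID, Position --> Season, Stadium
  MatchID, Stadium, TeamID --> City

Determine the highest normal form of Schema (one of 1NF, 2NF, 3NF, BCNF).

Candidate keys: {MatchID, Position}, {MatchID, Stadium, TeamID}, {Season}. Prime attributes: {MatchID, Position, Season, Stadium, TeamID}.
The left-hand side of every FD is a superkey, so BCNF is satisfied.

BCNF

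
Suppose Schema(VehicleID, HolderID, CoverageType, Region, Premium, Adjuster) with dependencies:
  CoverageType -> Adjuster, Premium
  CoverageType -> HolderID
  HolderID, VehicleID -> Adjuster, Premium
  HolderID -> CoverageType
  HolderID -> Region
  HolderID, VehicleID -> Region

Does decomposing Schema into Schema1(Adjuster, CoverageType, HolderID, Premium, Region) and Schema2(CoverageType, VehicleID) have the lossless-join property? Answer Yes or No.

Schema1 ∩ Schema2 = {CoverageType}; its closure under F is {Adjuster, CoverageType, HolderID, Premium, Region}.
This includes all of Schema1, so the common attributes are a superkey of Schema1 — the join is lossless.

Yes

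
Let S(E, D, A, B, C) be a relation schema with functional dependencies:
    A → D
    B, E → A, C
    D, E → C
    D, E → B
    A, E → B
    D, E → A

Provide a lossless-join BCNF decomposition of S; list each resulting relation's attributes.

Candidate keys of the original relation: {A, E}, {B, E}, {D, E}.
{A, B, C, D, E}: {A} determines {A, D} here but is not a superkey — split on A → D, giving {A, D} and {A, B, C, E}.
{A, D} has no BCNF violation.
{A, B, C, E} has no BCNF violation.

{A, B, C, E}; {A, D}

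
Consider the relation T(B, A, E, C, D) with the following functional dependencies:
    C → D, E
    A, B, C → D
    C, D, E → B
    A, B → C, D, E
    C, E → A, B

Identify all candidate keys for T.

{C}⁺ = {A, B, C, D, E}, which is every attribute, so {C} is a candidate key.
{A, B}⁺ = {A, B, C, D, E}, which is every attribute, so {A, B} is a candidate key.
These are minimal and exhaustive — every other superkey contains one of them.

{A, B}, {C}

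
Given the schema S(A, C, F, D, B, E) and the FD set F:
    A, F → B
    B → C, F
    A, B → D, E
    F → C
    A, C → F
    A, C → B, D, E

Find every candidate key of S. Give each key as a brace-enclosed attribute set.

No FD produces {A}, so it must be in every candidate key.
Closure of {A, B} is {A, B, C, D, E, F}, the whole schema; {A, B} is a candidate key.
Closure of {A, C} is {A, B, C, D, E, F}, the whole schema; {A, C} is a candidate key.
Closure of {A, F} is {A, B, C, D, E, F}, the whole schema; {A, F} is a candidate key.
These are minimal and exhaustive — every other superkey contains one of them.

{A, B}, {A, C}, {A, F}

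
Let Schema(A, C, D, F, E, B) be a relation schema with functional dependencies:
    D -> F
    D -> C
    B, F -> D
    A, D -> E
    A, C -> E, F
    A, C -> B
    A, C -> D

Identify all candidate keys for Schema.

{A} never appears on the right of any FD, so every key must include it.
{A, C}⁺ = {A, B, C, D, E, F} — all of the relation — so {A, C} is a candidate key.
{A, D}⁺ = {A, B, C, D, E, F} — all of the relation — so {A, D} is a candidate key.
{A, B, F}⁺ = {A, B, C, D, E, F} — all of the relation — so {A, B, F} is a candidate key.
No proper subset of any of these is a key, and no other minimal superkey exists.

{A, B, F}, {A, C}, {A, D}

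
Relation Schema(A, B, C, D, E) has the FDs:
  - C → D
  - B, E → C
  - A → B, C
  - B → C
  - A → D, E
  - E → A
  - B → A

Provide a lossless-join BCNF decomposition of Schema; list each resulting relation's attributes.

Candidate keys of the original relation: {A}, {B}, {E}.
In {A, B, C, D, E}, {C} is not a superkey ({C}⁺ restricted to this set is {C, D}), so split on C → D into {C, D} and {A, B, C, E}.
{C, D} has no BCNF violation.
{A, B, C, E} has no BCNF violation.

{A, B, C, E}; {C, D}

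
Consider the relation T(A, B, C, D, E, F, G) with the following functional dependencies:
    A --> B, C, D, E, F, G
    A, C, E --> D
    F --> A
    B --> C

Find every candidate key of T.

{A}⁺ = {A, B, C, D, E, F, G} — all of the relation — so {A} is a candidate key.
{F}⁺ = {A, B, C, D, E, F, G} — all of the relation — so {F} is a candidate key.
No proper subset of any of these is a key, and no other minimal superkey exists.

{A}, {F}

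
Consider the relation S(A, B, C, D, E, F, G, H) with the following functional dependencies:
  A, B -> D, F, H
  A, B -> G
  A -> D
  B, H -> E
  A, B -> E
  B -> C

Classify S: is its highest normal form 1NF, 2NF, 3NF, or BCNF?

1NF

Candidate key: {A, B}. Prime attributes: {A, B}.
A -> D breaks BCNF: {A}⁺ = {A, D}, so {A} is not a superkey.
Because {D} is non-prime and the left side of A -> D is not a superkey, the relation is not in 3NF.
The proper key subset {A} of {A, B} determines non-prime {D}, so the relation is not even in 2NF.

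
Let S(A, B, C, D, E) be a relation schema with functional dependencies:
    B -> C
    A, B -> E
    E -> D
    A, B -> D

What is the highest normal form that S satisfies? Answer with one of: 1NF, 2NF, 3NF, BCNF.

Candidate key: {A, B}. Prime attributes: {A, B}.
B -> C: {B}⁺ = {B, C}, which is not all of the attributes, so the left side is not a superkey — BCNF is violated.
B -> C determines the non-prime attribute {C} from a non-superkey — 3NF is violated.
The proper key subset {B} of {A, B} determines non-prime {C}, so the relation is not even in 2NF.

1NF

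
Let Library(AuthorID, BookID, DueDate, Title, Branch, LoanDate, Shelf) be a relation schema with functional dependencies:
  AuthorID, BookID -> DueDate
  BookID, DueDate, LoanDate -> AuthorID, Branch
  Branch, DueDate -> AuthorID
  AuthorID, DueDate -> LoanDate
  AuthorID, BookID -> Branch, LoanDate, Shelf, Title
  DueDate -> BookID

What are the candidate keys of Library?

{AuthorID, BookID}, {AuthorID, DueDate}, {Branch, DueDate}, {DueDate, LoanDate}

{AuthorID, BookID}⁺ = {AuthorID, BookID, Branch, DueDate, LoanDate, Shelf, Title}, which is every attribute, so {AuthorID, BookID} is a candidate key.
{AuthorID, DueDate}⁺ = {AuthorID, BookID, Branch, DueDate, LoanDate, Shelf, Title}, which is every attribute, so {AuthorID, DueDate} is a candidate key.
{Branch, DueDate}⁺ = {AuthorID, BookID, Branch, DueDate, LoanDate, Shelf, Title}, which is every attribute, so {Branch, DueDate} is a candidate key.
{DueDate, LoanDate}⁺ = {AuthorID, BookID, Branch, DueDate, LoanDate, Shelf, Title}, which is every attribute, so {DueDate, LoanDate} is a candidate key.
Any other superkey properly contains one of these, so there are no further candidate keys.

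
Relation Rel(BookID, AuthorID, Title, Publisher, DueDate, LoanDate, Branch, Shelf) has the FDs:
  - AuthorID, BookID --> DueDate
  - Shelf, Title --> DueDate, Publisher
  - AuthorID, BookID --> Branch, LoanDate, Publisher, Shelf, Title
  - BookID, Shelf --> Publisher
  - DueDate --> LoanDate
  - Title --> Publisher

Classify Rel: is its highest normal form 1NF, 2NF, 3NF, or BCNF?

2NF

Candidate key: {AuthorID, BookID}. Prime attributes: {AuthorID, BookID}.
For Shelf, Title --> DueDate, Publisher we have {Shelf, Title}⁺ = {DueDate, LoanDate, Publisher, Shelf, Title}; {Shelf, Title} is not a superkey, so BCNF fails.
Shelf, Title --> DueDate, Publisher determines the non-prime attributes {DueDate, Publisher} from a non-superkey — 3NF is violated.
No non-prime attribute depends on a proper subset of any candidate key, so 2NF holds.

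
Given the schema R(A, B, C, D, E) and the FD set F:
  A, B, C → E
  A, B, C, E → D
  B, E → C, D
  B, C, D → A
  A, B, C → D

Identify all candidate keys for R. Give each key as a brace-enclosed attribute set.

No FD produces {B}, so it must be in every candidate key.
Closure of {B, E} is {A, B, C, D, E}, the whole schema; {B, E} is a candidate key.
Closure of {A, B, C} is {A, B, C, D, E}, the whole schema; {A, B, C} is a candidate key.
Closure of {B, C, D} is {A, B, C, D, E}, the whole schema; {B, C, D} is a candidate key.
Any other superkey properly contains one of these, so there are no further candidate keys.

{A, B, C}, {B, C, D}, {B, E}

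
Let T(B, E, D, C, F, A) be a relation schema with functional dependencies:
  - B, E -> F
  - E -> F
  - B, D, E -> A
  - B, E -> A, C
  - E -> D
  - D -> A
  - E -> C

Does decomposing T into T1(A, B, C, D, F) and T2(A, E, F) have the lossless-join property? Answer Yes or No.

The shared attributes are {A, F} and {A, F}⁺ = {A, F}.
Neither T1 nor T2 is contained in that closure, so the decomposition is lossy.

No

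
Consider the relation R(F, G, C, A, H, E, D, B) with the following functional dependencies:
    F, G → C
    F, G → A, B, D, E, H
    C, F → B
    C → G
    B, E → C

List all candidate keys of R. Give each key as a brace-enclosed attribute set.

No FD produces {F}, so it must be in every candidate key.
{C, F}⁺ = {A, B, C, D, E, F, G, H}, which is every attribute, so {C, F} is a candidate key.
{F, G}⁺ = {A, B, C, D, E, F, G, H}, which is every attribute, so {F, G} is a candidate key.
{B, E, F}⁺ = {A, B, C, D, E, F, G, H}, which is every attribute, so {B, E, F} is a candidate key.
These are minimal and exhaustive — every other superkey contains one of them.

{B, E, F}, {C, F}, {F, G}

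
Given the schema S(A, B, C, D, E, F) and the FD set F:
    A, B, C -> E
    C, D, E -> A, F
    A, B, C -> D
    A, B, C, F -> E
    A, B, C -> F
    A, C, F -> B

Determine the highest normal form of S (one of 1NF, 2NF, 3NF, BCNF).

BCNF

Candidate keys: {A, B, C}, {A, C, F}, {C, D, E}. Prime attributes: {A, B, C, D, E, F}.
Each dependency's left side is a superkey — BCNF holds.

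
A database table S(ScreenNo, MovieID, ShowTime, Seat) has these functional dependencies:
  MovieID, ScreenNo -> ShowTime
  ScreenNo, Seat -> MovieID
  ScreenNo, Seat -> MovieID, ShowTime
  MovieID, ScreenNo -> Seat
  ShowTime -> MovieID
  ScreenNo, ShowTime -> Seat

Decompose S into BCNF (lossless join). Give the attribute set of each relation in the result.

Candidate keys of the original relation: {MovieID, ScreenNo}, {ScreenNo, Seat}, {ScreenNo, ShowTime}.
{MovieID, ScreenNo, Seat, ShowTime}: {ShowTime} determines {MovieID, ShowTime} here but is not a superkey — split on ShowTime -> MovieID, giving {MovieID, ShowTime} and {ScreenNo, Seat, ShowTime}.
{MovieID, ShowTime} has no BCNF violation.
{ScreenNo, Seat, ShowTime} has no BCNF violation.

{MovieID, ShowTime}; {ScreenNo, Seat, ShowTime}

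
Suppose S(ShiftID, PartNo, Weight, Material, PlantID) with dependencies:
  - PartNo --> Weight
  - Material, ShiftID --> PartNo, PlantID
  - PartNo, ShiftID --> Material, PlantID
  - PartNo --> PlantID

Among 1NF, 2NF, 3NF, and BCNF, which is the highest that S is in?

1NF

Candidate keys: {Material, ShiftID}, {PartNo, ShiftID}. Prime attributes: {Material, PartNo, ShiftID}.
PartNo --> Weight breaks BCNF: {PartNo}⁺ = {PartNo, PlantID, Weight}, so {PartNo} is not a superkey.
PartNo --> Weight determines the non-prime attribute {Weight} from a non-superkey — 3NF is violated.
{PartNo} is a proper subset of the key {PartNo, ShiftID}, and {PartNo}⁺ contains the non-prime attributes {PlantID, Weight} — a partial dependency, so 2NF is violated.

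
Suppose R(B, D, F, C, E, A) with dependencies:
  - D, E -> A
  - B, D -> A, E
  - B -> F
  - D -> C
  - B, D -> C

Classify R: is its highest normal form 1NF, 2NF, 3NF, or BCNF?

Candidate key: {B, D}. Prime attributes: {B, D}.
D, E -> A: {D, E}⁺ = {A, C, D, E}, which is not all of the attributes, so the left side is not a superkey — BCNF is violated.
D, E -> A determines the non-prime attribute {A} from a non-superkey — 3NF is violated.
{B} is a proper subset of the key {B, D}, and {B}⁺ contains the non-prime attribute {F} — a partial dependency, so 2NF is violated.

1NF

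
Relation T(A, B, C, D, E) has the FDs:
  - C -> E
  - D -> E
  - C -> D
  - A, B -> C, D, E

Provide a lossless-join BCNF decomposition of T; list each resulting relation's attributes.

{A, B, C}; {C, D}; {D, E}

Candidate key of the original relation: {A, B}.
{A, B, C, D, E}: {C} determines {C, D, E} here but is not a superkey — split on C -> D, E, giving {C, D, E} and {A, B, C}.
{C, D, E}: {D} determines {D, E} here but is not a superkey — split on D -> E, giving {D, E} and {C, D}.
{D, E}: every determinant is a superkey — BCNF.
{C, D}: every determinant is a superkey — BCNF.
{A, B, C}: every determinant is a superkey — BCNF.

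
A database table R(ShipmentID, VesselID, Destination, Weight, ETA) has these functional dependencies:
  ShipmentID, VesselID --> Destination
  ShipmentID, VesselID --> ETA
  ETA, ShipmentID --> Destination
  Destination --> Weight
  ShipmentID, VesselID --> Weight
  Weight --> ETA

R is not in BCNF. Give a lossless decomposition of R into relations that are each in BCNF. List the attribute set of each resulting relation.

{Destination, ShipmentID}; {Destination, Weight}; {ETA, ShipmentID, VesselID}; {ETA, Weight}

Candidate key of the original relation: {ShipmentID, VesselID}.
Within {Destination, ETA, ShipmentID, VesselID, Weight}: {ETA, ShipmentID}⁺ ∩ {Destination, ETA, ShipmentID, VesselID, Weight} = {Destination, ETA, ShipmentID, Weight}, not the whole set, so ETA, ShipmentID --> Destination, Weight violates BCNF; decompose into {Destination, ETA, ShipmentID, Weight} and {ETA, ShipmentID, VesselID}.
Within {Destination, ETA, ShipmentID, Weight}: {Destination}⁺ ∩ {Destination, ETA, ShipmentID, Weight} = {Destination, ETA, Weight}, not the whole set, so Destination --> ETA, Weight violates BCNF; decompose into {Destination, ETA, Weight} and {Destination, ShipmentID}.
Within {Destination, ETA, Weight}: {Weight}⁺ ∩ {Destination, ETA, Weight} = {ETA, Weight}, not the whole set, so Weight --> ETA violates BCNF; decompose into {ETA, Weight} and {Destination, Weight}.
{ETA, Weight} has no BCNF violation.
{Destination, Weight} has no BCNF violation.
{Destination, ShipmentID} has no BCNF violation.
{ETA, ShipmentID, VesselID} has no BCNF violation.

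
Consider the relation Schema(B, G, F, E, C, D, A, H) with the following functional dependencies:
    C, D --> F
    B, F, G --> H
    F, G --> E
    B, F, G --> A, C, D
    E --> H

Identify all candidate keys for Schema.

{B, C, D, G}, {B, F, G}

Attributes never on any right-hand side: {B, G} — every candidate key must contain all of them.
{B, F, G} is a candidate key since {B, F, G}⁺ = {A, B, C, D, E, F, G, H} covers every attribute.
{B, C, D, G} is a candidate key since {B, C, D, G}⁺ = {A, B, C, D, E, F, G, H} covers every attribute.
These are minimal and exhaustive — every other superkey contains one of them.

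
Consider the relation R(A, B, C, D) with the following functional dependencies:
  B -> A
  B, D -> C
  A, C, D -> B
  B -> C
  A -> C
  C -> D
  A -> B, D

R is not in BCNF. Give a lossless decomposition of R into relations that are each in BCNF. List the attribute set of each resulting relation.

{A, B, C}; {C, D}

Candidate keys of the original relation: {A}, {B}.
{A, B, C, D}: {C} determines {C, D} here but is not a superkey — split on C -> D, giving {C, D} and {A, B, C}.
{C, D} is in BCNF.
{A, B, C} is in BCNF.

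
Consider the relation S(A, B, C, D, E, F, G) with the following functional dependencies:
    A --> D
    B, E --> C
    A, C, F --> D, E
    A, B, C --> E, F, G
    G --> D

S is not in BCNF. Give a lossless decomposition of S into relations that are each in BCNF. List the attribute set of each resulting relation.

{A, B, E, F, G}; {A, D}; {B, C, E}

Candidate keys of the original relation: {A, B, C}, {A, B, E}.
{A, B, C, D, E, F, G}: {A} determines {A, D} here but is not a superkey — split on A --> D, giving {A, D} and {A, B, C, E, F, G}.
{A, D} has no BCNF violation.
{A, B, C, E, F, G}: {B, E} determines {B, C, E} here but is not a superkey — split on B, E --> C, giving {B, C, E} and {A, B, E, F, G}.
{B, C, E} has no BCNF violation.
{A, B, E, F, G} has no BCNF violation.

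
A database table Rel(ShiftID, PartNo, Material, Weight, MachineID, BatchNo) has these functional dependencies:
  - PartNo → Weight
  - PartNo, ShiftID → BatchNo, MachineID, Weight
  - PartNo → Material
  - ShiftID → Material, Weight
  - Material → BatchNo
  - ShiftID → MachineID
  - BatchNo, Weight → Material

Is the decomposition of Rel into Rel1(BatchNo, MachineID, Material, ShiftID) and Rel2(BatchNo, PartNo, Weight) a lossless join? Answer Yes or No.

No

Common attributes: {BatchNo}; their closure is {BatchNo}.
Rel1 ⊄ {BatchNo} and Rel2 ⊄ {BatchNo}, so the split is lossy.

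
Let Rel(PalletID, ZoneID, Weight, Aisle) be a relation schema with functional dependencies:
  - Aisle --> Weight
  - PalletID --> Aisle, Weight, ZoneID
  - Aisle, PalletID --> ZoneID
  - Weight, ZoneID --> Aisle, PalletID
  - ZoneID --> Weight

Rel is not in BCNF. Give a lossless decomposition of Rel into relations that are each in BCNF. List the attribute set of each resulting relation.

Candidate keys of the original relation: {PalletID}, {ZoneID}.
In {Aisle, PalletID, Weight, ZoneID}, {Aisle} is not a superkey ({Aisle}⁺ restricted to this set is {Aisle, Weight}), so split on Aisle --> Weight into {Aisle, Weight} and {Aisle, PalletID, ZoneID}.
{Aisle, Weight}: every determinant is a superkey — BCNF.
{Aisle, PalletID, ZoneID}: every determinant is a superkey — BCNF.

{Aisle, PalletID, ZoneID}; {Aisle, Weight}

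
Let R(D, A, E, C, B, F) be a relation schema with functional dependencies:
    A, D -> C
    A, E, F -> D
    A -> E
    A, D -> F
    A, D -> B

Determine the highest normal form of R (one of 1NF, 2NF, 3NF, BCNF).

Candidate keys: {A, D}, {A, F}. Prime attributes: {A, D, F}.
For A -> E we have {A}⁺ = {A, E}; {A} is not a superkey, so BCNF fails.
A -> E has non-prime {E} on the right and a non-superkey on the left, so 3NF fails.
{A} is a proper subset of the key {A, D}, and {A}⁺ contains the non-prime attribute {E} — a partial dependency, so 2NF is violated.

1NF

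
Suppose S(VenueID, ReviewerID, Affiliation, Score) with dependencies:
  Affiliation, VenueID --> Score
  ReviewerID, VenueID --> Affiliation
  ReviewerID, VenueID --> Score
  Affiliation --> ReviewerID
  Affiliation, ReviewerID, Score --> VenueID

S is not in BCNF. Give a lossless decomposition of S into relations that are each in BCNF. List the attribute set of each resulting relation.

{Affiliation, ReviewerID}; {Affiliation, Score, VenueID}

Candidate keys of the original relation: {Affiliation, Score}, {Affiliation, VenueID}, {ReviewerID, VenueID}.
In {Affiliation, ReviewerID, Score, VenueID}, {Affiliation} is not a superkey ({Affiliation}⁺ restricted to this set is {Affiliation, ReviewerID}), so split on Affiliation --> ReviewerID into {Affiliation, ReviewerID} and {Affiliation, Score, VenueID}.
{Affiliation, ReviewerID} is in BCNF.
{Affiliation, Score, VenueID} is in BCNF.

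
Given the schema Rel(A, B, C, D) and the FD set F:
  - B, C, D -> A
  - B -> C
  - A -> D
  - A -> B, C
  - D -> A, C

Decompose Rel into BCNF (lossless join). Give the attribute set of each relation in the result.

Candidate keys of the original relation: {A}, {D}.
Within {A, B, C, D}: {B}⁺ ∩ {A, B, C, D} = {B, C}, not the whole set, so B -> C violates BCNF; decompose into {B, C} and {A, B, D}.
{B, C} is in BCNF.
{A, B, D} is in BCNF.

{A, B, D}; {B, C}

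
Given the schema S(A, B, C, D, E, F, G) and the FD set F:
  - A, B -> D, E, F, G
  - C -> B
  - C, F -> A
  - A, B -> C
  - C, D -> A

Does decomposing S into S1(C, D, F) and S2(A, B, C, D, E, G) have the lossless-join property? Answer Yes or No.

Yes

S1 ∩ S2 = {C, D}; its closure under F is {A, B, C, D, E, F, G}.
Since S1 ⊆ {A, B, C, D, E, F, G}, the intersection is a superkey of S1; the decomposition is lossless.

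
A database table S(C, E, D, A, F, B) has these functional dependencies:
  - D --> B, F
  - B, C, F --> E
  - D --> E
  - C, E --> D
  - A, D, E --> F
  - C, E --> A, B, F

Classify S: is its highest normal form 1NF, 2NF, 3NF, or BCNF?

Candidate keys: {B, C, F}, {C, D}, {C, E}. Prime attributes: {B, C, D, E, F}.
For D --> B, F we have {D}⁺ = {B, D, E, F}; {D} is not a superkey, so BCNF fails.
Its right-hand attributes {B, F} are all prime, as are those of every other non-superkey FD — the relation is in 3NF.

3NF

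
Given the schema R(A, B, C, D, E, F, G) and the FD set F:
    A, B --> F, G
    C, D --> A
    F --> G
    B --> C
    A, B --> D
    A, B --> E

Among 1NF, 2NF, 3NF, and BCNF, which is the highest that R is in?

1NF

Candidate keys: {A, B}, {B, D}. Prime attributes: {A, B, D}.
C, D --> A: {C, D}⁺ = {A, C, D}, which is not all of the attributes, so the left side is not a superkey — BCNF is violated.
F --> G determines the non-prime attribute {G} from a non-superkey — 3NF is violated.
Since {B} ⊂ {A, B} and {B}⁺ ⊇ {C} with {C} non-prime, there is a partial dependency; 2NF fails.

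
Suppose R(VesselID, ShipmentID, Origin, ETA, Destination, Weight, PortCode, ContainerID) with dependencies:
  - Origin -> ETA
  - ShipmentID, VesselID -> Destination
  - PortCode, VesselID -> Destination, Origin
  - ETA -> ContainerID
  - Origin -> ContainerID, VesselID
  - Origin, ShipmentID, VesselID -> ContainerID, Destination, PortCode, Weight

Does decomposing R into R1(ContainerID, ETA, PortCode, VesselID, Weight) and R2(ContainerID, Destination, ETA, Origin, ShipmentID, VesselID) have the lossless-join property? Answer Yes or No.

Common attributes: {ContainerID, ETA, VesselID}; their closure is {ContainerID, ETA, VesselID}.
R1 ⊄ {ContainerID, ETA, VesselID} and R2 ⊄ {ContainerID, ETA, VesselID}, so the split is lossy.

No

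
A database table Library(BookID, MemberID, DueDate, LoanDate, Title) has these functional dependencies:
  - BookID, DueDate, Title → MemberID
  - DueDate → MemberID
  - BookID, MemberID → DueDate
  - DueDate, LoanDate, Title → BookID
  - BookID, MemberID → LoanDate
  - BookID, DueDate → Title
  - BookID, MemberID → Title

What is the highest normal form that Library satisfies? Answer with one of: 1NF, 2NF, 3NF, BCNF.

Candidate keys: {BookID, DueDate}, {BookID, MemberID}, {DueDate, LoanDate, Title}. Prime attributes: {BookID, DueDate, LoanDate, MemberID, Title}.
For DueDate → MemberID we have {DueDate}⁺ = {DueDate, MemberID}; {DueDate} is not a superkey, so BCNF fails.
Its right-hand attributes {MemberID} are all prime, as are those of every other non-superkey FD — the relation is in 3NF.

3NF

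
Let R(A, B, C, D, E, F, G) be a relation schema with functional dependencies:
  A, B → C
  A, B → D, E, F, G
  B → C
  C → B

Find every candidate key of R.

{A, B}, {A, C}

{A} never appears on the right of any FD, so every key must include it.
Closure of {A, B} is {A, B, C, D, E, F, G}, the whole schema; {A, B} is a candidate key.
Closure of {A, C} is {A, B, C, D, E, F, G}, the whole schema; {A, C} is a candidate key.
No proper subset of any of these is a key, and no other minimal superkey exists.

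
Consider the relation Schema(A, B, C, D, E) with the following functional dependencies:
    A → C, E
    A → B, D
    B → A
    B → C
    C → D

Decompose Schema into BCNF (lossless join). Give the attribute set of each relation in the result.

{A, B, C, E}; {C, D}

Candidate keys of the original relation: {A}, {B}.
In {A, B, C, D, E}, {C} is not a superkey ({C}⁺ restricted to this set is {C, D}), so split on C → D into {C, D} and {A, B, C, E}.
{C, D} is in BCNF.
{A, B, C, E} is in BCNF.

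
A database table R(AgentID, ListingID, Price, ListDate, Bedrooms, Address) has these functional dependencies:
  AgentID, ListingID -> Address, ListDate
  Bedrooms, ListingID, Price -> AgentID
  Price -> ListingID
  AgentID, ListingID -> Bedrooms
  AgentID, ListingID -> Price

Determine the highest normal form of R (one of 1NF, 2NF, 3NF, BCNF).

3NF

Candidate keys: {AgentID, ListingID}, {AgentID, Price}, {Bedrooms, Price}. Prime attributes: {AgentID, Bedrooms, ListingID, Price}.
Price -> ListingID breaks BCNF: {Price}⁺ = {ListingID, Price}, so {Price} is not a superkey.
But every attribute on its right side ({ListingID}) is prime, and the same holds for every other non-superkey FD, so 3NF still holds.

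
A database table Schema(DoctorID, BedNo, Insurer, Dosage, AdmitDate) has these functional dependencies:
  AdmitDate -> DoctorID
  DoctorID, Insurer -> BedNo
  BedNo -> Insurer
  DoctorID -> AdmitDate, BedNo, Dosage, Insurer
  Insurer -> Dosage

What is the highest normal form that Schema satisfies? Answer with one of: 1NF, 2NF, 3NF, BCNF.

2NF

Candidate keys: {AdmitDate}, {DoctorID}. Prime attributes: {AdmitDate, DoctorID}.
BedNo -> Insurer breaks BCNF: {BedNo}⁺ = {BedNo, Dosage, Insurer}, so {BedNo} is not a superkey.
BedNo -> Insurer determines the non-prime attribute {Insurer} from a non-superkey — 3NF is violated.
All keys have size 1, which rules out partial dependencies — 2NF is satisfied.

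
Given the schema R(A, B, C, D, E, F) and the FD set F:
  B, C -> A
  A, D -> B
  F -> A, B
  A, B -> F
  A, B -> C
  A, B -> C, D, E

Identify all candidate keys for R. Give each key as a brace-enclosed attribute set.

{F} is a candidate key since {F}⁺ = {A, B, C, D, E, F} covers every attribute.
{A, B} is a candidate key since {A, B}⁺ = {A, B, C, D, E, F} covers every attribute.
{A, D} is a candidate key since {A, D}⁺ = {A, B, C, D, E, F} covers every attribute.
{B, C} is a candidate key since {B, C}⁺ = {A, B, C, D, E, F} covers every attribute.
No proper subset of any of these is a key, and no other minimal superkey exists.

{A, B}, {A, D}, {B, C}, {F}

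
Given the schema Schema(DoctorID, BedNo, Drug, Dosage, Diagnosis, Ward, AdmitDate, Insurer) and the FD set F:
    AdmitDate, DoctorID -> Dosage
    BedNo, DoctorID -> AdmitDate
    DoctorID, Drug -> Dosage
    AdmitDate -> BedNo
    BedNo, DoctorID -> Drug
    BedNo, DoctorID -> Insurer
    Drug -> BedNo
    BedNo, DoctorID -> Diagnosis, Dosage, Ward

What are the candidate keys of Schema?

{DoctorID} never appears on the right of any FD, so every key must include it.
{AdmitDate, DoctorID} is a candidate key since {AdmitDate, DoctorID}⁺ = {AdmitDate, BedNo, Diagnosis, DoctorID, Dosage, Drug, Insurer, Ward} covers every attribute.
{BedNo, DoctorID} is a candidate key since {BedNo, DoctorID}⁺ = {AdmitDate, BedNo, Diagnosis, DoctorID, Dosage, Drug, Insurer, Ward} covers every attribute.
{DoctorID, Drug} is a candidate key since {DoctorID, Drug}⁺ = {AdmitDate, BedNo, Diagnosis, DoctorID, Dosage, Drug, Insurer, Ward} covers every attribute.
Any other superkey properly contains one of these, so there are no further candidate keys.

{AdmitDate, DoctorID}, {BedNo, DoctorID}, {DoctorID, Drug}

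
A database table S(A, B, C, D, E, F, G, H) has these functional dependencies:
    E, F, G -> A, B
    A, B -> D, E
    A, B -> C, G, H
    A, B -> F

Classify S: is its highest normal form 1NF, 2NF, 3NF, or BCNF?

BCNF

Candidate keys: {A, B}, {E, F, G}. Prime attributes: {A, B, E, F, G}.
Each dependency's left side is a superkey — BCNF holds.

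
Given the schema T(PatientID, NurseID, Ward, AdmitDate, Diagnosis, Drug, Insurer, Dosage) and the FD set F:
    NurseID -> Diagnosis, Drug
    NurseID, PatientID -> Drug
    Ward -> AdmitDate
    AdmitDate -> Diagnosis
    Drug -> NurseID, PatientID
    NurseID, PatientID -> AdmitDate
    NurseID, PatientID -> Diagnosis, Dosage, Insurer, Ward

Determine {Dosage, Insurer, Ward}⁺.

Start with {Dosage, Insurer, Ward}.
Ward -> AdmitDate applies; add {AdmitDate} → now {AdmitDate, Dosage, Insurer, Ward}.
AdmitDate -> Diagnosis applies; add {Diagnosis} → now {AdmitDate, Diagnosis, Dosage, Insurer, Ward}.
No further FD applies.

{AdmitDate, Diagnosis, Dosage, Insurer, Ward}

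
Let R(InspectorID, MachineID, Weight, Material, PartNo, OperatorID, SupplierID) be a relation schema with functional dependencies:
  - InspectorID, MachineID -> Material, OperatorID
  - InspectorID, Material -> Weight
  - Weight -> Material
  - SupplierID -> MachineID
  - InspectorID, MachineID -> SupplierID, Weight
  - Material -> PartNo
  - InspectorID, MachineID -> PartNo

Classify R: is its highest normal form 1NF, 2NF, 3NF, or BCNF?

Candidate keys: {InspectorID, MachineID}, {InspectorID, SupplierID}. Prime attributes: {InspectorID, MachineID, SupplierID}.
For InspectorID, Material -> Weight we have {InspectorID, Material}⁺ = {InspectorID, Material, PartNo, Weight}; {InspectorID, Material} is not a superkey, so BCNF fails.
InspectorID, Material -> Weight determines the non-prime attribute {Weight} from a non-superkey — 3NF is violated.
Checking every proper subset of each key, none determines a non-prime attribute — 2NF is satisfied.

2NF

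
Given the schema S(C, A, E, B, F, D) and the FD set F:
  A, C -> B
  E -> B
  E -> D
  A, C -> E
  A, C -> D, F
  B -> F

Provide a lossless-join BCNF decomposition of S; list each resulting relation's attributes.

Candidate key of the original relation: {A, C}.
Within {A, B, C, D, E, F}: {E}⁺ ∩ {A, B, C, D, E, F} = {B, D, E, F}, not the whole set, so E -> B, D, F violates BCNF; decompose into {B, D, E, F} and {A, C, E}.
Within {B, D, E, F}: {B}⁺ ∩ {B, D, E, F} = {B, F}, not the whole set, so B -> F violates BCNF; decompose into {B, F} and {B, D, E}.
{B, F} is in BCNF.
{B, D, E} is in BCNF.
{A, C, E} is in BCNF.

{A, C, E}; {B, D, E}; {B, F}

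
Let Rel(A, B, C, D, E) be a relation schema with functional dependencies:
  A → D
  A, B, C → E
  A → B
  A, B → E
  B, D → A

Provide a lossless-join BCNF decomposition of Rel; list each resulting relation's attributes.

{A, B, D, E}; {A, C}

Candidate keys of the original relation: {A, C}, {B, C, D}.
In {A, B, C, D, E}, {A} is not a superkey ({A}⁺ restricted to this set is {A, B, D, E}), so split on A → B, D, E into {A, B, D, E} and {A, C}.
{A, B, D, E}: every determinant is a superkey — BCNF.
{A, C}: every determinant is a superkey — BCNF.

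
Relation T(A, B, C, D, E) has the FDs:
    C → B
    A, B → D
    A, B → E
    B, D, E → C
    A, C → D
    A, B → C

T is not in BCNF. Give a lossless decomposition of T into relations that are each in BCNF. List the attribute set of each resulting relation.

Candidate keys of the original relation: {A, B}, {A, C}.
Within {A, B, C, D, E}: {C}⁺ ∩ {A, B, C, D, E} = {B, C}, not the whole set, so C → B violates BCNF; decompose into {B, C} and {A, C, D, E}.
{B, C} is in BCNF.
{A, C, D, E} is in BCNF.

{A, C, D, E}; {B, C}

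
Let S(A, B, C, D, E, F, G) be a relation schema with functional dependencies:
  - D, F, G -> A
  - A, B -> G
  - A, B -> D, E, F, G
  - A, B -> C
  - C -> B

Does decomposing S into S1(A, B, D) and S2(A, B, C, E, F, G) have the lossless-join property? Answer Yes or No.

The shared attributes are {A, B} and {A, B}⁺ = {A, B, C, D, E, F, G}.
This includes all of S1, so the common attributes are a superkey of S1 — the join is lossless.

Yes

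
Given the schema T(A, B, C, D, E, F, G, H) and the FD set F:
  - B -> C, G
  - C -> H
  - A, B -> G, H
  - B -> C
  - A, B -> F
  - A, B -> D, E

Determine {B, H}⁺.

Start with {B, H}.
B -> C, G applies; add {C, G} → now {B, C, G, H}.
No further FD applies.

{B, C, G, H}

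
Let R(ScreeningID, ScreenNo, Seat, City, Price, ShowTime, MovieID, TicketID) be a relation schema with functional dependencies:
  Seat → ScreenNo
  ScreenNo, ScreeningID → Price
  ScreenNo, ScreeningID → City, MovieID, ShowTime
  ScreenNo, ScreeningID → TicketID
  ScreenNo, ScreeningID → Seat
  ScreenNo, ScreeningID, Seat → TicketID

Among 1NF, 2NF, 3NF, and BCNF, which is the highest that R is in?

3NF

Candidate keys: {ScreenNo, ScreeningID}, {ScreeningID, Seat}. Prime attributes: {ScreenNo, ScreeningID, Seat}.
Seat → ScreenNo: {Seat}⁺ = {ScreenNo, Seat}, which is not all of the attributes, so the left side is not a superkey — BCNF is violated.
But every attribute on its right side ({ScreenNo}) is prime, and the same holds for every other non-superkey FD, so 3NF still holds.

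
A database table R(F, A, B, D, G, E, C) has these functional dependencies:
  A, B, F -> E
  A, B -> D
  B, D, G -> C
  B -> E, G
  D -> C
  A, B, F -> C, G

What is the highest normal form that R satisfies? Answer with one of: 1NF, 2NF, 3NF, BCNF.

1NF

Candidate key: {A, B, F}. Prime attributes: {A, B, F}.
A, B -> D breaks BCNF: {A, B}⁺ = {A, B, C, D, E, G}, so {A, B} is not a superkey.
Because {D} is non-prime and the left side of A, B -> D is not a superkey, the relation is not in 3NF.
The proper key subset {B} of {A, B, F} determines non-prime {E, G}, so the relation is not even in 2NF.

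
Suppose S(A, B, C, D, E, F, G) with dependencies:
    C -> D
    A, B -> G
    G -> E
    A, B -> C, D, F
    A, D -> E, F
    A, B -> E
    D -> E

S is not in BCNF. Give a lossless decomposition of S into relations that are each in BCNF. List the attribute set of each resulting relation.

Candidate key of the original relation: {A, B}.
In {A, B, C, D, E, F, G}, {C} is not a superkey ({C}⁺ restricted to this set is {C, D, E}), so split on C -> D, E into {C, D, E} and {A, B, C, F, G}.
In {C, D, E}, {D} is not a superkey ({D}⁺ restricted to this set is {D, E}), so split on D -> E into {D, E} and {C, D}.
{D, E} is in BCNF.
{C, D} is in BCNF.
In {A, B, C, F, G}, {A, C} is not a superkey ({A, C}⁺ restricted to this set is {A, C, F}), so split on A, C -> F into {A, C, F} and {A, B, C, G}.
{A, C, F} is in BCNF.
{A, B, C, G} is in BCNF.

{A, B, C, G}; {A, C, F}; {C, D}; {D, E}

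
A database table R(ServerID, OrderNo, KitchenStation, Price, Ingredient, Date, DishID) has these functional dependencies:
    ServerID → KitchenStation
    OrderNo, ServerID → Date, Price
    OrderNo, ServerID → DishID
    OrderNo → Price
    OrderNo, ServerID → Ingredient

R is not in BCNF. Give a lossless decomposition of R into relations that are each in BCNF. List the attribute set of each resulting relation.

Candidate key of the original relation: {OrderNo, ServerID}.
In {Date, DishID, Ingredient, KitchenStation, OrderNo, Price, ServerID}, {ServerID} is not a superkey ({ServerID}⁺ restricted to this set is {KitchenStation, ServerID}), so split on ServerID → KitchenStation into {KitchenStation, ServerID} and {Date, DishID, Ingredient, OrderNo, Price, ServerID}.
{KitchenStation, ServerID} is in BCNF.
In {Date, DishID, Ingredient, OrderNo, Price, ServerID}, {OrderNo} is not a superkey ({OrderNo}⁺ restricted to this set is {OrderNo, Price}), so split on OrderNo → Price into {OrderNo, Price} and {Date, DishID, Ingredient, OrderNo, ServerID}.
{OrderNo, Price} is in BCNF.
{Date, DishID, Ingredient, OrderNo, ServerID} is in BCNF.

{Date, DishID, Ingredient, OrderNo, ServerID}; {KitchenStation, ServerID}; {OrderNo, Price}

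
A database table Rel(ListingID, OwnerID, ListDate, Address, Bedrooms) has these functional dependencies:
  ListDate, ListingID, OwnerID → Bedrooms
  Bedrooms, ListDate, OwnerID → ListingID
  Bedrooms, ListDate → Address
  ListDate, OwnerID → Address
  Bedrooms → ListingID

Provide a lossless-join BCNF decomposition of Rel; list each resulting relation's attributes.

{Address, Bedrooms, ListDate}; {Bedrooms, ListDate, OwnerID}; {Bedrooms, ListingID}

Candidate keys of the original relation: {Bedrooms, ListDate, OwnerID}, {ListDate, ListingID, OwnerID}.
In {Address, Bedrooms, ListDate, ListingID, OwnerID}, {Bedrooms, ListDate} is not a superkey ({Bedrooms, ListDate}⁺ restricted to this set is {Address, Bedrooms, ListDate, ListingID}), so split on Bedrooms, ListDate → Address, ListingID into {Address, Bedrooms, ListDate, ListingID} and {Bedrooms, ListDate, OwnerID}.
In {Address, Bedrooms, ListDate, ListingID}, {Bedrooms} is not a superkey ({Bedrooms}⁺ restricted to this set is {Bedrooms, ListingID}), so split on Bedrooms → ListingID into {Bedrooms, ListingID} and {Address, Bedrooms, ListDate}.
{Bedrooms, ListingID} is in BCNF.
{Address, Bedrooms, ListDate} is in BCNF.
{Bedrooms, ListDate, OwnerID} is in BCNF.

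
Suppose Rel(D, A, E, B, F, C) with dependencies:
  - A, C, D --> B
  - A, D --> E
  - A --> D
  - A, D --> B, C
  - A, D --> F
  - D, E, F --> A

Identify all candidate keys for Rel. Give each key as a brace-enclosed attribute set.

{A}, {D, E, F}

{A} is a candidate key since {A}⁺ = {A, B, C, D, E, F} covers every attribute.
{D, E, F} is a candidate key since {D, E, F}⁺ = {A, B, C, D, E, F} covers every attribute.
No proper subset of any of these is a key, and no other minimal superkey exists.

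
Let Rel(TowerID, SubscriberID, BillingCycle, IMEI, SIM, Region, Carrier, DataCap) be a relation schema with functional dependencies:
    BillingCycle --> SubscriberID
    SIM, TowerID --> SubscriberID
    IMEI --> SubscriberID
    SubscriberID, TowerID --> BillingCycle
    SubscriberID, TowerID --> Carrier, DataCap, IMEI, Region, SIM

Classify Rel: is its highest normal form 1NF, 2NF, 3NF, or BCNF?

3NF

Candidate keys: {BillingCycle, TowerID}, {IMEI, TowerID}, {SIM, TowerID}, {SubscriberID, TowerID}. Prime attributes: {BillingCycle, IMEI, SIM, SubscriberID, TowerID}.
BillingCycle --> SubscriberID: {BillingCycle}⁺ = {BillingCycle, SubscriberID}, which is not all of the attributes, so the left side is not a superkey — BCNF is violated.
Since {SubscriberID} ⊆ prime attributes and every other non-superkey FD also has a prime right side, the schema is in 3NF.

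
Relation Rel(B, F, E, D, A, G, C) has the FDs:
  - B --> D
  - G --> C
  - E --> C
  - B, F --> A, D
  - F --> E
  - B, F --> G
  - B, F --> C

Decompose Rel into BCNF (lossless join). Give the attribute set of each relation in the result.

Candidate key of the original relation: {B, F}.
Within {A, B, C, D, E, F, G}: {B}⁺ ∩ {A, B, C, D, E, F, G} = {B, D}, not the whole set, so B --> D violates BCNF; decompose into {B, D} and {A, B, C, E, F, G}.
{B, D} has no BCNF violation.
Within {A, B, C, E, F, G}: {G}⁺ ∩ {A, B, C, E, F, G} = {C, G}, not the whole set, so G --> C violates BCNF; decompose into {C, G} and {A, B, E, F, G}.
{C, G} has no BCNF violation.
Within {A, B, E, F, G}: {F}⁺ ∩ {A, B, E, F, G} = {E, F}, not the whole set, so F --> E violates BCNF; decompose into {E, F} and {A, B, F, G}.
{E, F} has no BCNF violation.
{A, B, F, G} has no BCNF violation.

{A, B, F, G}; {B, D}; {C, G}; {E, F}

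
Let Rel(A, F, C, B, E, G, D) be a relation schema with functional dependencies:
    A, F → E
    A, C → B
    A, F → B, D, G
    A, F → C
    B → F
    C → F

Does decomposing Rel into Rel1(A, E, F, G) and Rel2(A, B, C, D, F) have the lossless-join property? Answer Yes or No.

The shared attributes are {A, F} and {A, F}⁺ = {A, B, C, D, E, F, G}.
Rel1 is contained in that closure, so Rel1 ∩ Rel2 → Rel1 holds and the join is lossless.

Yes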